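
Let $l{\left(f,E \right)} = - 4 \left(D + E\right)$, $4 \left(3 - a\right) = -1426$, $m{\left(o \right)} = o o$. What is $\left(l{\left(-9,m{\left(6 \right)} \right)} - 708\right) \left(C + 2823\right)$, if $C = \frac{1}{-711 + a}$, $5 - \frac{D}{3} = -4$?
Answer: $- \frac{1905184320}{703} \approx -2.7101 \cdot 10^{6}$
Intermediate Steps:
$m{\left(o \right)} = o^{2}$
$D = 27$ ($D = 15 - -12 = 15 + 12 = 27$)
$a = \frac{719}{2}$ ($a = 3 - - \frac{713}{2} = 3 + \frac{713}{2} = \frac{719}{2} \approx 359.5$)
$C = - \frac{2}{703}$ ($C = \frac{1}{-711 + \frac{719}{2}} = \frac{1}{- \frac{703}{2}} = - \frac{2}{703} \approx -0.002845$)
$l{\left(f,E \right)} = -108 - 4 E$ ($l{\left(f,E \right)} = - 4 \left(27 + E\right) = -108 - 4 E$)
$\left(l{\left(-9,m{\left(6 \right)} \right)} - 708\right) \left(C + 2823\right) = \left(\left(-108 - 4 \cdot 6^{2}\right) - 708\right) \left(- \frac{2}{703} + 2823\right) = \left(\left(-108 - 144\right) - 708\right) \frac{1984567}{703} = \left(-252 - 708\right) \frac{1984567}{703} = \left(-960\right) \frac{1984567}{703} = - \frac{1905184320}{703}$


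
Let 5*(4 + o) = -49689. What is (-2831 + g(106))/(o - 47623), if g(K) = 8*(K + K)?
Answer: 5675/287824 ≈ 0.019717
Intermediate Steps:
o = -49709/5 (o = -4 + (1/5)*(-49689) = -4 - 49689/5 = -49709/5 ≈ -9941.8)
g(K) = 16*K (g(K) = 8*(2*K) = 16*K)
(-2831 + g(106))/(o - 47623) = (-2831 + 16*106)/(-49709/5 - 47623) = (-2831 + 1696)/(-287824/5) = -1135*(-5/287824) = 5675/287824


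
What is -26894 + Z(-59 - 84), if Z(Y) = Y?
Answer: -27037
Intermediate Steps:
-26894 + Z(-59 - 84) = -26894 + (-59 - 84) = -26894 - 143 = -27037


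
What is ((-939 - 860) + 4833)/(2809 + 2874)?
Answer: 3034/5683 ≈ 0.53387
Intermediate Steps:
((-939 - 860) + 4833)/(2809 + 2874) = (-1799 + 4833)/5683 = 3034*(1/5683) = 3034/5683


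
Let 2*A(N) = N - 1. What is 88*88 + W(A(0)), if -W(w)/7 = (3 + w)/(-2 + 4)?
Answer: 30941/4 ≈ 7735.3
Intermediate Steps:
A(N) = -1/2 + N/2 (A(N) = (N - 1)/2 = (-1 + N)/2 = -1/2 + N/2)
W(w) = -21/2 - 7*w/2 (W(w) = -7*(3 + w)/(-2 + 4) = -7*(3 + w)/2 = -7*(3/2 + w/2) = -21/2 - 7*w/2)
88*88 + W(A(0)) = 88*88 + (-21/2 - 7*(-1/2 + (1/2)*0)/2) = 7744 + (-21/2 - 7*(-1/2 + 0)/2) = 7744 + (-21/2 - 7/2*(-1/2)) = 7744 + (-21/2 + 7/4) = 7744 - 35/4 = 30941/4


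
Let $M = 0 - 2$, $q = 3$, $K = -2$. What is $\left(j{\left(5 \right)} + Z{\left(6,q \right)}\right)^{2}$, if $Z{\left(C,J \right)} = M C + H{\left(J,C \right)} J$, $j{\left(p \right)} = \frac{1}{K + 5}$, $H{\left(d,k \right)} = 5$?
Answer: $\frac{100}{9} \approx 11.111$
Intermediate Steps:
$M = -2$
$j{\left(p \right)} = \frac{1}{3}$ ($j{\left(p \right)} = \frac{1}{-2 + 5} = \frac{1}{3}$)
$Z{\left(C,J \right)} = - 2 C + 5 J$
$\left(j{\left(5 \right)} + Z{\left(6,q \right)}\right)^{2} = \left(\frac{1}{3} + \left(\left(-2\right) 6 + 5 \cdot 3\right)\right)^{2} = \left(\frac{1}{3} + \left(-12 + 15\right)\right)^{2} = \left(\frac{1}{3} + 3\right)^{2} = \left(\frac{10}{3}\right)^{2} = \frac{100}{9}$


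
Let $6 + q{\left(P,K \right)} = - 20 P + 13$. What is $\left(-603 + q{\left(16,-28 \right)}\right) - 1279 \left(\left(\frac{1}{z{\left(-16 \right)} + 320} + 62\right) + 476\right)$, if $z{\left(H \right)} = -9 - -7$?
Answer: $- \frac{219109003}{318} \approx -6.8902 \cdot 10^{5}$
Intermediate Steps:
$z{\left(H \right)} = -2$ ($z{\left(H \right)} = -9 + 7 = -2$)
$q{\left(P,K \right)} = 7 - 20 P$ ($q{\left(P,K \right)} = -6 - \left(-13 + 20 P\right) = 7 - 20 P$)
$\left(-603 + q{\left(16,-28 \right)}\right) - 1279 \left(\left(\frac{1}{z{\left(-16 \right)} + 320} + 62\right) + 476\right) = \left(-603 + \left(7 - 320\right)\right) - 1279 \left(\left(\frac{1}{-2 + 320} + 62\right) + 476\right) = \left(-603 + \left(7 - 320\right)\right) - 1279 \left(\left(\frac{1}{318} + 62\right) + 476\right) = \left(-603 - 313\right) - 1279 \left(\left(\frac{1}{318} + 62\right) + 476\right) = -916 - 1279 \left(\frac{19717}{318} + 476\right) = -916 - \frac{218817715}{318} = - \frac{219109003}{318}$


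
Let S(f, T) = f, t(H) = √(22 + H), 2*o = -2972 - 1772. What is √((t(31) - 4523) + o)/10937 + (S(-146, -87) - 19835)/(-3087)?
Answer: 19981/3087 + √(-6895 + √53)/10937 ≈ 6.4726 + 0.0075882*I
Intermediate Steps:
o = -2372 (o = (-2972 - 1772)/2 = (½)*(-4744) = -2372)
√((t(31) - 4523) + o)/10937 + (S(-146, -87) - 19835)/(-3087) = √((√(22 + 31) - 4523) - 2372)/10937 + (-146 - 19835)/(-3087) = √((√53 - 4523) - 2372)*(1/10937) - 19981*(-1/3087) = √((-4523 + √53) - 2372)*(1/10937) + 19981/3087 = √(-6895 + √53)*(1/10937) + 19981/3087 = √(-6895 + √53)/10937 + 19981/3087 = 19981/3087 + √(-6895 + √53)/10937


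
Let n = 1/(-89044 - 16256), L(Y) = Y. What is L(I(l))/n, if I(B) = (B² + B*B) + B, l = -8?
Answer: -12636000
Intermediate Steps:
I(B) = B + 2*B² (I(B) = (B² + B²) + B = 2*B² + B = B + 2*B²)
n = -1/105300 (n = 1/(-105300) = -1/105300 ≈ -9.4967e-6)
L(I(l))/n = (-8*(1 + 2*(-8)))/(-1/105300) = -8*(1 - 16)*(-105300) = -8*(-15)*(-105300) = 120*(-105300) = -12636000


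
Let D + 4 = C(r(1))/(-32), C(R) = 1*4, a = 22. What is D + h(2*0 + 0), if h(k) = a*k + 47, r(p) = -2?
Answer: 343/8 ≈ 42.875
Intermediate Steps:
C(R) = 4
D = -33/8 (D = -4 + 4/(-32) = -4 + 4*(-1/32) = -4 - ⅛ = -33/8 ≈ -4.1250)
h(k) = 47 + 22*k (h(k) = 22*k + 47 = 47 + 22*k)
D + h(2*0 + 0) = -33/8 + (47 + 22*(2*0 + 0)) = -33/8 + (47 + 22*(0 + 0)) = -33/8 + (47 + 22*0) = -33/8 + (47 + 0) = -33/8 + 47 = 343/8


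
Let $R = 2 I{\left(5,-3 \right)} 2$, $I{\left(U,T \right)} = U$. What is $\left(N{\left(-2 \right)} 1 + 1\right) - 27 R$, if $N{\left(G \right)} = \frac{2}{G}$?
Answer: $-540$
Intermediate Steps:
$R = 20$ ($R = 2 \cdot 5 \cdot 2 = 10 \cdot 2 = 20$)
$\left(N{\left(-2 \right)} 1 + 1\right) - 27 R = \left(\frac{2}{-2} \cdot 1 + 1\right) - 540 = \left(2 \left(- \frac{1}{2}\right) 1 + 1\right) - 540 = \left(\left(-1\right) 1 + 1\right) - 540 = \left(-1 + 1\right) - 540 = 0 - 540 = -540$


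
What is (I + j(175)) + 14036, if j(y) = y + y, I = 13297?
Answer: 27683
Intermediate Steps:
j(y) = 2*y
(I + j(175)) + 14036 = (13297 + 2*175) + 14036 = (13297 + 350) + 14036 = 13647 + 14036 = 27683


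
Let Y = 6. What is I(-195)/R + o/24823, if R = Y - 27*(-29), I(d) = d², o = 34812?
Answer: 323787081/6528449 ≈ 49.596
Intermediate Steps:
R = 789 (R = 6 - 27*(-29) = 6 + 783 = 789)
I(-195)/R + o/24823 = (-195)²/789 + 34812/24823 = 38025*(1/789) + 34812*(1/24823) = 12675/263 + 34812/24823 = 323787081/6528449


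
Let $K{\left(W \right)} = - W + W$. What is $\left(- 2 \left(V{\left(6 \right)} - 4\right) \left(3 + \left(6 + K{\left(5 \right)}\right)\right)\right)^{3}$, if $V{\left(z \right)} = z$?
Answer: $-46656$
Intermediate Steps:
$K{\left(W \right)} = 0$
$\left(- 2 \left(V{\left(6 \right)} - 4\right) \left(3 + \left(6 + K{\left(5 \right)}\right)\right)\right)^{3} = \left(- 2 \left(6 - 4\right) \left(3 + \left(6 + 0\right)\right)\right)^{3} = \left(\left(-2\right) 2 \left(3 + 6\right)\right)^{3} = \left(\left(-4\right) 9\right)^{3} = \left(-36\right)^{3} = -46656$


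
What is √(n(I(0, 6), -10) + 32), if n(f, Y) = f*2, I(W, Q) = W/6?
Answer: 4*√2 ≈ 5.6569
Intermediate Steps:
I(W, Q) = W/6 (I(W, Q) = W*(⅙) = W/6)
n(f, Y) = 2*f
√(n(I(0, 6), -10) + 32) = √(2*((⅙)*0) + 32) = √(2*0 + 32) = √(0 + 32) = √32 = 4*√2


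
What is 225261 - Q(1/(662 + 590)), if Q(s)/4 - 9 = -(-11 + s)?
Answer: 70481654/313 ≈ 2.2518e+5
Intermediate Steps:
Q(s) = 80 - 4*s (Q(s) = 36 + 4*(-(-11 + s)) = 36 + 4*(11 - s) = 36 + (44 - 4*s) = 80 - 4*s)
225261 - Q(1/(662 + 590)) = 225261 - (80 - 4/(662 + 590)) = 225261 - (80 - 4/1252) = 225261 - (80 - 4*1/1252) = 225261 - (80 - 1/313) = 225261 - 1*25039/313 = 225261 - 25039/313 = 70481654/313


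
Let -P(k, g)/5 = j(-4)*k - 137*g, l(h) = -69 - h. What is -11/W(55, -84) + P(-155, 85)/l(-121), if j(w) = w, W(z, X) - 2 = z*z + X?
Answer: 162232303/153036 ≈ 1060.1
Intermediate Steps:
W(z, X) = 2 + X + z**2 (W(z, X) = 2 + (z*z + X) = 2 + (z**2 + X) = 2 + (X + z**2) = 2 + X + z**2)
P(k, g) = 20*k + 685*g (P(k, g) = -5*(-4*k - 137*g) = -5*(-137*g - 4*k) = 20*k + 685*g)
-11/W(55, -84) + P(-155, 85)/l(-121) = -11/(2 - 84 + 55**2) + (20*(-155) + 685*85)/(-69 - 1*(-121)) = -11/(2 - 84 + 3025) + (-3100 + 58225)/(-69 + 121) = -11/2943 + 55125/52 = 162232303/153036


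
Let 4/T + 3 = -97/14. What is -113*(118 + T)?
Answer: -1847098/139 ≈ -13288.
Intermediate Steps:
T = -56/139 (T = 4/(-3 - 97/14) = 4/(-139/14) = 4*(-14/139) = -56/139 ≈ -0.40288)
-113*(118 + T) = -113*(118 - 56/139) = -113*16346/139 = -1847098/139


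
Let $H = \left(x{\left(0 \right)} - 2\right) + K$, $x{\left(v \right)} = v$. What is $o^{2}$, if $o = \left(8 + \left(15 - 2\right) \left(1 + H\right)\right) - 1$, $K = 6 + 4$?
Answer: $15376$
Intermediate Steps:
$K = 10$
$H = 8$ ($H = \left(0 - 2\right) + 10 = -2 + 10 = 8$)
$o = 124$ ($o = \left(8 + \left(15 - 2\right) \left(1 + 8\right)\right) - 1 = \left(8 + 13 \cdot 9\right) - 1 = \left(8 + 117\right) - 1 = 125 - 1 = 124$)
$o^{2} = 124^{2} = 15376$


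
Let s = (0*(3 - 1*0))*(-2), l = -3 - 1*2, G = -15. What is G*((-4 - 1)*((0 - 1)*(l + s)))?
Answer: 375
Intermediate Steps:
l = -5 (l = -3 - 2 = -5)
s = 0 (s = (0*(3 + 0))*(-2) = (0*3)*(-2) = 0*(-2) = 0)
G*((-4 - 1)*((0 - 1)*(l + s))) = -15*(-4 - 1)*(0 - 1)*(-5 + 0) = -(-75)*(-1*(-5)) = -(-75)*5 = -15*(-25) = 375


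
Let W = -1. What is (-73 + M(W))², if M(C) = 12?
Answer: 3721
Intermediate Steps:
(-73 + M(W))² = (-73 + 12)² = (-61)² = 3721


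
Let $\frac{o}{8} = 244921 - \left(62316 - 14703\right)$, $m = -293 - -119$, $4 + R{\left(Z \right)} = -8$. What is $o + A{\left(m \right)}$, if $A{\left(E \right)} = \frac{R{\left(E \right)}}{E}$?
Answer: $\frac{45775458}{29} \approx 1.5785 \cdot 10^{6}$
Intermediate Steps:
$R{\left(Z \right)} = -12$ ($R{\left(Z \right)} = -4 - 8 = -12$)
$m = -174$ ($m = -293 + 119 = -174$)
$A{\left(E \right)} = - \frac{12}{E}$
$o = 1578464$ ($o = 8 \left(244921 - \left(62316 - 14703\right)\right) = 8 \left(244921 - 47613\right) = 8 \cdot 197308 = 1578464$)
$o + A{\left(m \right)} = 1578464 - \frac{12}{-174} = 1578464 - - \frac{2}{29} = 1578464 + \frac{2}{29} = \frac{45775458}{29}$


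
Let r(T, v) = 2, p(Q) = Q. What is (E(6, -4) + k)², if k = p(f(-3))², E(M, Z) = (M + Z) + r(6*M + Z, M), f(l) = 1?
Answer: 25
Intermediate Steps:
E(M, Z) = 2 + M + Z (E(M, Z) = (M + Z) + 2 = 2 + M + Z)
k = 1 (k = 1² = 1)
(E(6, -4) + k)² = ((2 + 6 - 4) + 1)² = (4 + 1)² = 5² = 25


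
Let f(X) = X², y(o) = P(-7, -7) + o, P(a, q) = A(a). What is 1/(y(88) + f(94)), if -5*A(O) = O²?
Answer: 5/44571 ≈ 0.00011218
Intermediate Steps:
A(O) = -O²/5
P(a, q) = -a²/5
y(o) = -49/5 + o (y(o) = -⅕*(-7)² + o = -⅕*49 + o = -49/5 + o)
1/(y(88) + f(94)) = 1/((-49/5 + 88) + 94²) = 1/(391/5 + 8836) = 1/(44571/5) = 5/44571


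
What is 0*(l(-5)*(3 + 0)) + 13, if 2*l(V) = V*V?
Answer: 13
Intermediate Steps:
l(V) = V²/2 (l(V) = (V*V)/2 = V²/2)
0*(l(-5)*(3 + 0)) + 13 = 0*(((½)*(-5)²)*(3 + 0)) + 13 = 0*(((½)*25)*3) + 13 = 0*((25/2)*3) + 13 = 0*(75/2) + 13 = 0 + 13 = 13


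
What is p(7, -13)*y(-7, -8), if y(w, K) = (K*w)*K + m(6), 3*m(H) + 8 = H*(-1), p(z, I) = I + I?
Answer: 35308/3 ≈ 11769.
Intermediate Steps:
p(z, I) = 2*I
m(H) = -8/3 - H/3 (m(H) = -8/3 + (H*(-1))/3 = -8/3 + (-H)/3 = -8/3 - H/3)
y(w, K) = -14/3 + w*K² (y(w, K) = (K*w)*K + (-8/3 - ⅓*6) = w*K² + (-8/3 - 2) = w*K² - 14/3 = -14/3 + w*K²)
p(7, -13)*y(-7, -8) = (2*(-13))*(-14/3 - 7*(-8)²) = -26*(-14/3 - 7*64) = -26*(-14/3 - 448) = -26*(-1358/3) = 35308/3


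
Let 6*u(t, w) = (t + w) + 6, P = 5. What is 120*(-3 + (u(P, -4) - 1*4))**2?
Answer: 12250/3 ≈ 4083.3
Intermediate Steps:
u(t, w) = 1 + t/6 + w/6 (u(t, w) = ((t + w) + 6)/6 = (6 + t + w)/6 = 1 + t/6 + w/6)
120*(-3 + (u(P, -4) - 1*4))**2 = 120*(-3 + ((1 + (1/6)*5 + (1/6)*(-4)) - 1*4))**2 = 120*(-3 + ((1 + 5/6 - 2/3) - 4))**2 = 120*(-3 + (7/6 - 4))**2 = 120*(-3 - 17/6)**2 = 120*(-35/6)**2 = 120*(1225/36) = 12250/3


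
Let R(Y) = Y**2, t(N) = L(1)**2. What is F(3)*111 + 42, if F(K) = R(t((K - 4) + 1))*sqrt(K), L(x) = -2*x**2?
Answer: 42 + 1776*sqrt(3) ≈ 3118.1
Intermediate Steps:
t(N) = 4 (t(N) = (-2*1**2)**2 = (-2*1)**2 = (-2)**2 = 4)
F(K) = 16*sqrt(K) (F(K) = 4**2*sqrt(K) = 16*sqrt(K))
F(3)*111 + 42 = (16*sqrt(3))*111 + 42 = 1776*sqrt(3) + 42 = 42 + 1776*sqrt(3)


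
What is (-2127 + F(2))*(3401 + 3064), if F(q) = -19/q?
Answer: -27624945/2 ≈ -1.3812e+7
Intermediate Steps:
(-2127 + F(2))*(3401 + 3064) = (-2127 - 19/2)*(3401 + 3064) = (-2127 - 19*1/2)*6465 = (-2127 - 19/2)*6465 = -4273/2*6465 = -27624945/2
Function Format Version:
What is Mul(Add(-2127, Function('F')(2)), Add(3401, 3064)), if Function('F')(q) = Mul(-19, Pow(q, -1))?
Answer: Rational(-27624945, 2) ≈ -1.3812e+7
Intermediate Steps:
Mul(Add(-2127, Function('F')(2)), Add(3401, 3064)) = Mul(Add(-2127, Mul(-19, Pow(2, -1))), Add(3401, 3064)) = Mul(Add(-2127, Mul(-19, Rational(1, 2))), 6465) = Mul(Add(-2127, Rational(-19, 2)), 6465) = Mul(Rational(-4273, 2), 6465) = Rational(-27624945, 2)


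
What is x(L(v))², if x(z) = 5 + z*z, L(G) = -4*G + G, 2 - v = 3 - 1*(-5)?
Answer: 108241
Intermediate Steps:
v = -6 (v = 2 - (3 - 1*(-5)) = 2 - (3 + 5) = 2 - 1*8 = 2 - 8 = -6)
L(G) = -3*G
x(z) = 5 + z²
x(L(v))² = (5 + (-3*(-6))²)² = (5 + 18²)² = (5 + 324)² = 329² = 108241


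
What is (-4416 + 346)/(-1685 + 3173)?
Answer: -2035/744 ≈ -2.7352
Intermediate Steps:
(-4416 + 346)/(-1685 + 3173) = -4070/1488 = -4070*1/1488 = -2035/744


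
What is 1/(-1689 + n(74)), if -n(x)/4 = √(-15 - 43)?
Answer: I/(-1689*I + 4*√58) ≈ -0.00059187 + 1.0675e-5*I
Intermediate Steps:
n(x) = -4*I*√58 (n(x) = -4*√(-15 - 43) = -4*I*√58)
1/(-1689 + n(74)) = 1/(-1689 - 4*I*√58)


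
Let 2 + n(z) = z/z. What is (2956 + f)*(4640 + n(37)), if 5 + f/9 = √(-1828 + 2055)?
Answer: 13504129 + 41751*√227 ≈ 1.4133e+7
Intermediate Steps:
n(z) = -1 (n(z) = -2 + z/z = -2 + 1 = -1)
f = -45 + 9*√227 (f = -45 + 9*√(-1828 + 2055) = -45 + 9*√227 ≈ 90.599)
(2956 + f)*(4640 + n(37)) = (2956 + (-45 + 9*√227))*(4640 - 1) = (2911 + 9*√227)*4639 = 13504129 + 41751*√227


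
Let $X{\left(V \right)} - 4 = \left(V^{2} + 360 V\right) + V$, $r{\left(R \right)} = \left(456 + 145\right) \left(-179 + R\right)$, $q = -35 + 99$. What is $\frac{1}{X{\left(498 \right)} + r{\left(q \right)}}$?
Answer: $\frac{1}{358671} \approx 2.7881 \cdot 10^{-6}$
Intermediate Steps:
$q = 64$
$r{\left(R \right)} = -107579 + 601 R$ ($r{\left(R \right)} = 601 \left(-179 + R\right) = -107579 + 601 R$)
$X{\left(V \right)} = 4 + V^{2} + 361 V$ ($X{\left(V \right)} = 4 + \left(\left(V^{2} + 360 V\right) + V\right) = 4 + \left(V^{2} + 361 V\right) = 4 + V^{2} + 361 V$)
$\frac{1}{X{\left(498 \right)} + r{\left(q \right)}} = \frac{1}{\left(4 + 498^{2} + 361 \cdot 498\right) + \left(-107579 + 601 \cdot 64\right)} = \frac{1}{\left(4 + 248004 + 179778\right) + \left(-107579 + 38464\right)} = \frac{1}{427786 - 69115} = \frac{1}{358671}$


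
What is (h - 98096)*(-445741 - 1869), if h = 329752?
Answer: -103691542160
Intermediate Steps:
(h - 98096)*(-445741 - 1869) = (329752 - 98096)*(-445741 - 1869) = 231656*(-447610) = -103691542160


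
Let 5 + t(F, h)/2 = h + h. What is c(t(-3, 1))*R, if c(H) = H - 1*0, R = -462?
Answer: 2772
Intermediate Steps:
t(F, h) = -10 + 4*h (t(F, h) = -10 + 2*(h + h) = -10 + 2*(2*h) = -10 + 4*h)
c(H) = H (c(H) = H + 0 = H)
c(t(-3, 1))*R = (-10 + 4*1)*(-462) = (-10 + 4)*(-462) = -6*(-462) = 2772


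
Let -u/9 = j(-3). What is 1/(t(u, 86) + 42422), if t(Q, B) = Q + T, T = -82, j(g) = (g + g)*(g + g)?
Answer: 1/42016 ≈ 2.3800e-5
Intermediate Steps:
j(g) = 4*g**2 (j(g) = (2*g)*(2*g) = 4*g**2)
u = -324 (u = -36*(-3)**2 = -36*9 = -9*36 = -324)
t(Q, B) = -82 + Q (t(Q, B) = Q - 82 = -82 + Q)
1/(t(u, 86) + 42422) = 1/((-82 - 324) + 42422) = 1/(-406 + 42422) = 1/42016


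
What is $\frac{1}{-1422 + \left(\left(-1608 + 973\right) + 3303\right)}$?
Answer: $\frac{1}{1246} \approx 0.00080257$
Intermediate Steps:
$\frac{1}{-1422 + \left(\left(-1608 + 973\right) + 3303\right)} = \frac{1}{-1422 + \left(-635 + 3303\right)} = \frac{1}{-1422 + 2668} = \frac{1}{1246}$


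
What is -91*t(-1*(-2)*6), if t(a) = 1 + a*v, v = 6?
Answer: -6643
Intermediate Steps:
t(a) = 1 + 6*a (t(a) = 1 + a*6 = 1 + 6*a)
-91*t(-1*(-2)*6) = -91*(1 + 6*(-1*(-2)*6)) = -91*(1 + 6*(2*6)) = -91*(1 + 6*12) = -91*(1 + 72) = -91*73 = -6643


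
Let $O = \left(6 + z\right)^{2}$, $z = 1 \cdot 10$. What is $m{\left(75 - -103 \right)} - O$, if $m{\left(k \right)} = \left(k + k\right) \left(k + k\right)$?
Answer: $126480$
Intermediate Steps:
$m{\left(k \right)} = 4 k^{2}$ ($m{\left(k \right)} = 2 k 2 k = 4 k^{2}$)
$z = 10$
$O = 256$ ($O = \left(6 + 10\right)^{2} = 16^{2} = 256$)
$m{\left(75 - -103 \right)} - O = 4 \left(75 - -103\right)^{2} - 256 = 4 \left(75 + 103\right)^{2} - 256 = 4 \cdot 178^{2} - 256 = 4 \cdot 31684 - 256 = 126736 - 256 = 126480$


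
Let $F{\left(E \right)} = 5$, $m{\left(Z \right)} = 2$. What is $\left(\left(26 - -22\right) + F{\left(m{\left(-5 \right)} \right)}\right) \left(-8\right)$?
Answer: $-424$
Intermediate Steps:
$\left(\left(26 - -22\right) + F{\left(m{\left(-5 \right)} \right)}\right) \left(-8\right) = \left(\left(26 - -22\right) + 5\right) \left(-8\right) = \left(\left(26 + 22\right) + 5\right) \left(-8\right) = \left(48 + 5\right) \left(-8\right) = 53 \left(-8\right) = -424$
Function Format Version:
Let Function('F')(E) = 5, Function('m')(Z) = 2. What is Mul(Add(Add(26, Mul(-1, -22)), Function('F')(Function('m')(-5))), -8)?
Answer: -424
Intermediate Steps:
Mul(Add(Add(26, Mul(-1, -22)), Function('F')(Function('m')(-5))), -8) = Mul(Add(Add(26, Mul(-1, -22)), 5), -8) = Mul(Add(Add(26, 22), 5), -8) = Mul(Add(48, 5), -8) = Mul(53, -8) = -424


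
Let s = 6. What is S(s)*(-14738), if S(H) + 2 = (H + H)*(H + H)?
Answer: -2092796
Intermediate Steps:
S(H) = -2 + 4*H² (S(H) = -2 + (H + H)*(H + H) = -2 + (2*H)*(2*H) = -2 + 4*H²)
S(s)*(-14738) = (-2 + 4*6²)*(-14738) = (-2 + 4*36)*(-14738) = (-2 + 144)*(-14738) = 142*(-14738) = -2092796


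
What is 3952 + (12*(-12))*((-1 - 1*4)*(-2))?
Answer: 2512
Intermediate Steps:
3952 + (12*(-12))*((-1 - 1*4)*(-2)) = 3952 - 144*(-1 - 4)*(-2) = 3952 - (-720)*(-2) = 3952 - 144*10 = 3952 - 1440 = 2512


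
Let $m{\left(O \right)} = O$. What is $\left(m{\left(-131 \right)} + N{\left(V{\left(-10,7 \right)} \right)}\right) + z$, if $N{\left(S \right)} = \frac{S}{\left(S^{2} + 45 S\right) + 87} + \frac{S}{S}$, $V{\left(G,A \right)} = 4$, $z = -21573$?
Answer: $- \frac{6141945}{283} \approx -21703.0$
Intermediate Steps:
$N{\left(S \right)} = 1 + \frac{S}{87 + S^{2} + 45 S}$ ($N{\left(S \right)} = \frac{S}{87 + S^{2} + 45 S} + 1 = 1 + \frac{S}{87 + S^{2} + 45 S}$)
$\left(m{\left(-131 \right)} + N{\left(V{\left(-10,7 \right)} \right)}\right) + z = \left(-131 + \frac{87 + 4^{2} + 46 \cdot 4}{87 + 4^{2} + 45 \cdot 4}\right) - 21573 = \left(-131 + \frac{87 + 16 + 184}{87 + 16 + 180}\right) - 21573 = \left(-131 + \frac{1}{283} \cdot 287\right) - 21573 = \left(-131 + \frac{287}{283}\right) - 21573 = - \frac{36786}{283} - 21573 = - \frac{6141945}{283}$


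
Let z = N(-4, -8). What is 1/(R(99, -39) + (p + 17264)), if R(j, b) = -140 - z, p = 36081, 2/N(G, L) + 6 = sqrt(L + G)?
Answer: 638463/33969583531 - I*sqrt(3)/33969583531 ≈ 1.8795e-5 - 5.0988e-11*I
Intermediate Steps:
N(G, L) = 2/(-6 + sqrt(G + L)) (N(G, L) = 2/(-6 + sqrt(L + G)) = 2/(-6 + sqrt(G + L)))
z = 2/(-6 + 2*I*sqrt(3)) (z = 2/(-6 + sqrt(-4 - 8)) = 2/(-6 + sqrt(-12)) = 2/(-6 + 2*I*sqrt(3)) ≈ -0.25 - 0.14434*I)
R(j, b) = -559/4 + I*sqrt(3)/12 (R(j, b) = -140 - (-1/4 - I*sqrt(3)/12) = -140 + (1/4 + I*sqrt(3)/12) = -559/4 + I*sqrt(3)/12)
1/(R(99, -39) + (p + 17264)) = 1/((-559/4 + I*sqrt(3)/12) + (36081 + 17264)) = 1/((-559/4 + I*sqrt(3)/12) + 53345) = 1/(212821/4 + I*sqrt(3)/12)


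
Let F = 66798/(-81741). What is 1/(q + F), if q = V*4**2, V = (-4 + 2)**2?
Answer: 27247/1721542 ≈ 0.015827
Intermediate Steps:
V = 4 (V = (-2)**2 = 4)
F = -22266/27247 (F = 66798*(-1/81741) = -22266/27247 ≈ -0.81719)
q = 64 (q = 4*4**2 = 4*16 = 64)
1/(q + F) = 1/(64 - 22266/27247) = 1/(1721542/27247) = 27247/1721542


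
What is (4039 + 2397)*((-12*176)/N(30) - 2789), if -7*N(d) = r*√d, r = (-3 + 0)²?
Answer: -17950004 + 15858304*√30/45 ≈ -1.6020e+7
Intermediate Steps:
r = 9 (r = (-3)² = 9)
N(d) = -9*√d/7
(4039 + 2397)*((-12*176)/N(30) - 2789) = (4039 + 2397)*((-12*176)/((-9*√30/7)) - 2789) = 6436*(-(-2464)*√30/45 - 2789) = 6436*(2464*√30/45 - 2789) = 6436*(-2789 + 2464*√30/45) = -17950004 + 15858304*√30/45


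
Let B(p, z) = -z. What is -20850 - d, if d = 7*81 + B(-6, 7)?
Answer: -21410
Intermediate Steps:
d = 560 (d = 7*81 - 1*7 = 567 - 7 = 560)
-20850 - d = -20850 - 1*560 = -20850 - 560 = -21410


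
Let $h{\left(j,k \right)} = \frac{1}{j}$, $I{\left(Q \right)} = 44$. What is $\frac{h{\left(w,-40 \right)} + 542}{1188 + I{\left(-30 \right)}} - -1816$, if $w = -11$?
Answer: $\frac{24616393}{13552} \approx 1816.4$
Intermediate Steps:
$\frac{h{\left(w,-40 \right)} + 542}{1188 + I{\left(-30 \right)}} - -1816 = \frac{\frac{1}{-11} + 542}{1188 + 44} - -1816 = \frac{- \frac{1}{11} + 542}{1232} + 1816 = \frac{5961}{11} \cdot \frac{1}{1232} + 1816 = \frac{5961}{13552} + 1816 = \frac{24616393}{13552}$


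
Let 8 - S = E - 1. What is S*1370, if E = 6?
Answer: 4110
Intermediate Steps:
S = 3 (S = 8 - (6 - 1) = 8 - 1*5 = 8 - 5 = 3)
S*1370 = 3*1370 = 4110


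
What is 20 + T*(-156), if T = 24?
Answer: -3724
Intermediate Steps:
20 + T*(-156) = 20 + 24*(-156) = 20 - 3744 = -3724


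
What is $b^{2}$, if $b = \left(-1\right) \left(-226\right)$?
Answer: $51076$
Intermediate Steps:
$b = 226$
$b^{2} = 226^{2} = 51076$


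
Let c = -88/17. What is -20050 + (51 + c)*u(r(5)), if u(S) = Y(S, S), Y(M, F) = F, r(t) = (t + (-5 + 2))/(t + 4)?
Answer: -3066092/153 ≈ -20040.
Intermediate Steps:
r(t) = (-3 + t)/(4 + t) (r(t) = (t - 3)/(4 + t) = (-3 + t)/(4 + t))
u(S) = S
c = -88/17 (c = -88*1/17 = -88/17 ≈ -5.1765)
-20050 + (51 + c)*u(r(5)) = -20050 + (51 - 88/17)*((-3 + 5)/(4 + 5)) = -20050 + 779*(2/9)/17 = -20050 + 779*((⅑)*2)/17 = -20050 + (779/17)*(2/9) = -20050 + 1558/153 = -3066092/153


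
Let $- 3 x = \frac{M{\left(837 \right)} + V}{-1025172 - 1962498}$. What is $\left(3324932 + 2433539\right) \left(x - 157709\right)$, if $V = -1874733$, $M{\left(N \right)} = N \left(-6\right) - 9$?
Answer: $- \frac{1356647035439294539}{1493835} \approx -9.0816 \cdot 10^{11}$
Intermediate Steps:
$M{\left(N \right)} = -9 - 6 N$ ($M{\left(N \right)} = - 6 N - 9 = -9 - 6 N$)
$x = - \frac{313294}{1493835}$ ($x = - \frac{\left(\left(-9 - 5022\right) - 1874733\right) \frac{1}{-1025172 - 1962498}}{3} = - \frac{\left(\left(-9 - 5022\right) - 1874733\right) \frac{1}{-2987670}}{3} = - \frac{\left(-5031 - 1874733\right) \left(- \frac{1}{2987670}\right)}{3} = - \frac{\left(-1879764\right) \left(- \frac{1}{2987670}\right)}{3} = \left(- \frac{1}{3}\right) \frac{313294}{497945} = - \frac{313294}{1493835} \approx -0.20972$)
$\left(3324932 + 2433539\right) \left(x - 157709\right) = \left(3324932 + 2433539\right) \left(- \frac{313294}{1493835} - 157709\right) = 5758471 \left(- \frac{235591537309}{1493835}\right) = - \frac{1356647035439294539}{1493835}$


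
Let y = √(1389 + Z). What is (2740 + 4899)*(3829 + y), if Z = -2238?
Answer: 29249731 + 7639*I*√849 ≈ 2.925e+7 + 2.2258e+5*I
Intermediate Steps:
y = I*√849 (y = √(1389 - 2238) = √(-849) = I*√849 ≈ 29.138*I)
(2740 + 4899)*(3829 + y) = (2740 + 4899)*(3829 + I*√849) = 7639*(3829 + I*√849) = 29249731 + 7639*I*√849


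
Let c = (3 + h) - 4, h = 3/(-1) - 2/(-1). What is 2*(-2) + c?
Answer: -6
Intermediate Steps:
h = -1 (h = 3*(-1) - 2*(-1) = -3 + 2 = -1)
c = -2 (c = (3 - 1) - 4 = 2 - 4 = -2)
2*(-2) + c = 2*(-2) - 2 = -4 - 2 = -6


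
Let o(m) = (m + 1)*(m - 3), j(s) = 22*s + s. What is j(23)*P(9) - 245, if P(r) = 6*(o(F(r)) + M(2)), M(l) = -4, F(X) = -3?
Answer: 25147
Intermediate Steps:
j(s) = 23*s
o(m) = (1 + m)*(-3 + m)
P(r) = 48 (P(r) = 6*((-3 + (-3)² - 2*(-3)) - 4) = 6*((-3 + 9 + 6) - 4) = 6*(12 - 4) = 6*8 = 48)
j(23)*P(9) - 245 = (23*23)*48 - 245 = 529*48 - 245 = 25392 - 245 = 25147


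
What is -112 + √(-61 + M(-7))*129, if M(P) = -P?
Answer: -112 + 387*I*√6 ≈ -112.0 + 947.95*I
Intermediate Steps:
-112 + √(-61 + M(-7))*129 = -112 + √(-61 - 1*(-7))*129 = -112 + √(-61 + 7)*129 = -112 + √(-54)*129 = -112 + (3*I*√6)*129 = -112 + 387*I*√6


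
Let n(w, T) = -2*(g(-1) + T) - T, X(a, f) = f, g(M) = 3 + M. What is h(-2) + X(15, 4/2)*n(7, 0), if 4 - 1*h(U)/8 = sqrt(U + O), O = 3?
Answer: 16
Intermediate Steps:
n(w, T) = -4 - 3*T (n(w, T) = -2*((3 - 1) + T) - T = -2*(2 + T) - T = (-4 - 2*T) - T = -4 - 3*T)
h(U) = 32 - 8*sqrt(3 + U) (h(U) = 32 - 8*sqrt(U + 3) = 32 - 8*sqrt(3 + U))
h(-2) + X(15, 4/2)*n(7, 0) = (32 - 8*sqrt(3 - 2)) + (4/2)*(-4 - 3*0) = (32 - 8*sqrt(1)) + (4*(1/2))*(-4 + 0) = (32 - 8*1) + 2*(-4) = (32 - 8) - 8 = 24 - 8 = 16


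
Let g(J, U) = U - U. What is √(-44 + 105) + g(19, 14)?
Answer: √61 ≈ 7.8102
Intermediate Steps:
g(J, U) = 0
√(-44 + 105) + g(19, 14) = √(-44 + 105) + 0 = √61 + 0 = √61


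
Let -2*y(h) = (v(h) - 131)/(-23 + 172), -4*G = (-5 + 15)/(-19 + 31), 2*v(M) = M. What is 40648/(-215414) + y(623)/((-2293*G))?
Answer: -34952477702/183994252495 ≈ -0.18997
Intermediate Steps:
v(M) = M/2
G = -5/24 (G = -(-5 + 15)/(4*(-19 + 31)) = -5/(2*12) = -1/4*5/6 = -5/24 ≈ -0.20833)
y(h) = 131/298 - h/596 (y(h) = -(h/2 - 131)/(2*(-23 + 172)) = -(-131 + h/2)/(2*149) = -(-131/149 + h/298)/2 = 131/298 - h/596)
40648/(-215414) + y(623)/((-2293*G)) = 40648/(-215414) + (131/298 - 1/596*623)/((-2293*(-5/24))) = 40648*(-1/215414) + (131/298 - 623/596)/(11465/24) = -20324/107707 - 361/596*24/11465 = -20324/107707 - 2166/1708285 = -34952477702/183994252495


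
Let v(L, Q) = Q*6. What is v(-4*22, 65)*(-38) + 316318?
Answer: 301498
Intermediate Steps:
v(L, Q) = 6*Q
v(-4*22, 65)*(-38) + 316318 = (6*65)*(-38) + 316318 = 390*(-38) + 316318 = -14820 + 316318 = 301498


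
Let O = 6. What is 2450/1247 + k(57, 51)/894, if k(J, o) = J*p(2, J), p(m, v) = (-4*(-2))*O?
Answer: 933682/185803 ≈ 5.0251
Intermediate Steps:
p(m, v) = 48 (p(m, v) = -4*(-2)*6 = 8*6 = 48)
k(J, o) = 48*J (k(J, o) = J*48 = 48*J)
2450/1247 + k(57, 51)/894 = 2450/1247 + (48*57)/894 = 2450*(1/1247) + 2736*(1/894) = 2450/1247 + 456/149 = 933682/185803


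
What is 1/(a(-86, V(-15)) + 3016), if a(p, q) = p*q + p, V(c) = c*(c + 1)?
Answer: -1/15130 ≈ -6.6094e-5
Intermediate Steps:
V(c) = c*(1 + c)
a(p, q) = p + p*q
1/(a(-86, V(-15)) + 3016) = 1/(-86*(1 - 15*(1 - 15)) + 3016) = 1/(-86*(1 - 15*(-14)) + 3016) = 1/(-86*(1 + 210) + 3016) = 1/(-86*211 + 3016) = 1/(-18146 + 3016) = 1/(-15130) = -1/15130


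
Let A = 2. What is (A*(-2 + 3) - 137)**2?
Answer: 18225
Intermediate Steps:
(A*(-2 + 3) - 137)**2 = (2*(-2 + 3) - 137)**2 = (2*1 - 137)**2 = (2 - 137)**2 = (-135)**2 = 18225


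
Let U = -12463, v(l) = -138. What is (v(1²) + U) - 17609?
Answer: -30210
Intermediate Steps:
(v(1²) + U) - 17609 = (-138 - 12463) - 17609 = -12601 - 17609 = -30210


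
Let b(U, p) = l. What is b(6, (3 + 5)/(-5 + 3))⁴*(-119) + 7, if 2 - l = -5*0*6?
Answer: -1897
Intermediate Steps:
l = 2 (l = 2 - (-5*0)*6 = 2 - 0*6 = 2 - 1*0 = 2 + 0 = 2)
b(U, p) = 2
b(6, (3 + 5)/(-5 + 3))⁴*(-119) + 7 = 2⁴*(-119) + 7 = 16*(-119) + 7 = -1904 + 7 = -1897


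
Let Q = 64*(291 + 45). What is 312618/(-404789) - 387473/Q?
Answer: -23366763667/1243511808 ≈ -18.791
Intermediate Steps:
Q = 21504 (Q = 64*336 = 21504)
312618/(-404789) - 387473/Q = 312618/(-404789) - 387473/21504 = 312618*(-1/404789) - 387473*1/21504 = -312618/404789 - 387473/21504 = -23366763667/1243511808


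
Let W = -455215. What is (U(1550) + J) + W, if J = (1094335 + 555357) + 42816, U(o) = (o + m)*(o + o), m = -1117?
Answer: 2579593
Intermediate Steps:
U(o) = 2*o*(-1117 + o) (U(o) = (o - 1117)*(o + o) = (-1117 + o)*(2*o) = 2*o*(-1117 + o))
J = 1692508 (J = 1649692 + 42816 = 1692508)
(U(1550) + J) + W = (2*1550*(-1117 + 1550) + 1692508) - 455215 = (2*1550*433 + 1692508) - 455215 = (1342300 + 1692508) - 455215 = 3034808 - 455215 = 2579593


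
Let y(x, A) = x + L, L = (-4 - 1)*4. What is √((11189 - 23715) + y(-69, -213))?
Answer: 29*I*√15 ≈ 112.32*I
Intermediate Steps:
L = -20 (L = -5*4 = -20)
y(x, A) = -20 + x (y(x, A) = x - 20 = -20 + x)
√((11189 - 23715) + y(-69, -213)) = √((11189 - 23715) + (-20 - 69)) = √(-12526 - 89) = √(-12615) = 29*I*√15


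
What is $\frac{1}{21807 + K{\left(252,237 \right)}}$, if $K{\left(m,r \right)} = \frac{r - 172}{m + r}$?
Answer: $\frac{489}{10663688} \approx 4.5857 \cdot 10^{-5}$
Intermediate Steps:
$K{\left(m,r \right)} = \frac{-172 + r}{m + r}$
$\frac{1}{21807 + K{\left(252,237 \right)}} = \frac{1}{21807 + \frac{-172 + 237}{252 + 237}} = \frac{1}{21807 + \frac{1}{489} \cdot 65} = \frac{1}{21807 + \frac{65}{489}} = \frac{1}{\frac{10663688}{489}} = \frac{489}{10663688}$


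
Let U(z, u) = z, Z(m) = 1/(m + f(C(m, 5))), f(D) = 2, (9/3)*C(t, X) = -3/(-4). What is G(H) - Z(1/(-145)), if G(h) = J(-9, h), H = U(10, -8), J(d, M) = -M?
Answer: -3035/289 ≈ -10.502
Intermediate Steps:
C(t, X) = ¼ (C(t, X) = (-3/(-4))/3 = (-3*(-¼))/3 = (⅓)*(¾) = ¼)
Z(m) = 1/(2 + m) (Z(m) = 1/(m + 2) = 1/(2 + m))
H = 10
G(h) = -h
G(H) - Z(1/(-145)) = -1*10 - 1/(2 + 1/(-145)) = -10 - 1/(2 - 1/145) = -10 - 1/289/145 = -10 - 1*145/289 = -10 - 145/289 = -3035/289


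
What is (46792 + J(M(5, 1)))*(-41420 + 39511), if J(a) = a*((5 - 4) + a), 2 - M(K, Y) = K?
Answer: -89337382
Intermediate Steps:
M(K, Y) = 2 - K
J(a) = a*(1 + a)
(46792 + J(M(5, 1)))*(-41420 + 39511) = (46792 + (2 - 1*5)*(1 + (2 - 1*5)))*(-41420 + 39511) = (46792 + (2 - 5)*(1 + (2 - 5)))*(-1909) = (46792 - 3*(1 - 3))*(-1909) = (46792 - 3*(-2))*(-1909) = (46792 + 6)*(-1909) = 46798*(-1909) = -89337382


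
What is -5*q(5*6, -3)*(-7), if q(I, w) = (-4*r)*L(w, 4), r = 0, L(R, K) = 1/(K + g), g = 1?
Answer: 0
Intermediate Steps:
L(R, K) = 1/(1 + K) (L(R, K) = 1/(K + 1) = 1/(1 + K))
q(I, w) = 0 (q(I, w) = (-4*0)/(1 + 4) = 0/5 = 0*(⅕) = 0)
-5*q(5*6, -3)*(-7) = -5*0*(-7) = 0*(-7) = 0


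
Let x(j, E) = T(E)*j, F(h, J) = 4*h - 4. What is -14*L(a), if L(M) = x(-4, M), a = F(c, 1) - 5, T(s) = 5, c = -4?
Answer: 280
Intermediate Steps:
F(h, J) = -4 + 4*h
a = -25 (a = (-4 + 4*(-4)) - 5 = (-4 - 16) - 5 = -20 - 5 = -25)
x(j, E) = 5*j
L(M) = -20 (L(M) = 5*(-4) = -20)
-14*L(a) = -14*(-20) = 280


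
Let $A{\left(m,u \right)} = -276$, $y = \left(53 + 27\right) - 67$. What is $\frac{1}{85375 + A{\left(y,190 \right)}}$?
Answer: $\frac{1}{85099} \approx 1.1751 \cdot 10^{-5}$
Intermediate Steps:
$y = 13$ ($y = 80 - 67 = 13$)
$\frac{1}{85375 + A{\left(y,190 \right)}} = \frac{1}{85375 - 276} = \frac{1}{85099}$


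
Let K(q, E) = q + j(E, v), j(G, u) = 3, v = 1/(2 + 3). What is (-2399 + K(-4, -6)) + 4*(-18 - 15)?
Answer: -2532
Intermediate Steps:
v = ⅕ (v = 1/5 = ⅕ ≈ 0.20000)
K(q, E) = 3 + q (K(q, E) = q + 3 = 3 + q)
(-2399 + K(-4, -6)) + 4*(-18 - 15) = (-2399 + (3 - 4)) + 4*(-18 - 15) = (-2399 - 1) + 4*(-33) = -2400 - 132 = -2532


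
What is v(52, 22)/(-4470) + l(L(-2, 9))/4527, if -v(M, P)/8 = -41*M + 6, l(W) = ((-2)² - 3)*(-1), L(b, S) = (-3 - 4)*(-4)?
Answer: -12833281/3372615 ≈ -3.8051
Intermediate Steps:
L(b, S) = 28 (L(b, S) = -7*(-4) = 28)
l(W) = -1 (l(W) = (4 - 3)*(-1) = 1*(-1) = -1)
v(M, P) = -48 + 328*M (v(M, P) = -8*(-41*M + 6) = -8*(6 - 41*M) = -48 + 328*M)
v(52, 22)/(-4470) + l(L(-2, 9))/4527 = (-48 + 328*52)/(-4470) - 1/4527 = (-48 + 17056)*(-1/4470) - 1*1/4527 = 17008*(-1/4470) - 1/4527 = -8504/2235 - 1/4527 = -12833281/3372615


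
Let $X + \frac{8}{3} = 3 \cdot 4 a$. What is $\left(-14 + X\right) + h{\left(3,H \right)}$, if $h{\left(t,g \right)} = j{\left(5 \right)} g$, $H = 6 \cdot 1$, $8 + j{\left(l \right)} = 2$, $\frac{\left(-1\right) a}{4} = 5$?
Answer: $- \frac{878}{3} \approx -292.67$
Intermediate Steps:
$a = -20$ ($a = \left(-4\right) 5 = -20$)
$j{\left(l \right)} = -6$ ($j{\left(l \right)} = -8 + 2 = -6$)
$X = - \frac{728}{3}$ ($X = - \frac{8}{3} + 3 \cdot 4 \left(-20\right) = - \frac{8}{3} + 12 \left(-20\right) = - \frac{8}{3} - 240 = - \frac{728}{3} \approx -242.67$)
$H = 6$
$h{\left(t,g \right)} = - 6 g$
$\left(-14 + X\right) + h{\left(3,H \right)} = \left(-14 - \frac{728}{3}\right) - 36 = - \frac{770}{3} - 36 = - \frac{878}{3}$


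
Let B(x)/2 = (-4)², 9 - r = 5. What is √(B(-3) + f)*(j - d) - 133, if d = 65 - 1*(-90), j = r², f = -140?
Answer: -133 - 834*I*√3 ≈ -133.0 - 1444.5*I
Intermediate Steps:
r = 4 (r = 9 - 1*5 = 9 - 5 = 4)
B(x) = 32 (B(x) = 2*(-4)² = 2*16 = 32)
j = 16 (j = 4² = 16)
d = 155 (d = 65 + 90 = 155)
√(B(-3) + f)*(j - d) - 133 = √(32 - 140)*(16 - 1*155) - 133 = √(-108)*(16 - 155) - 133 = (6*I*√3)*(-139) - 133 = -834*I*√3 - 133 = -133 - 834*I*√3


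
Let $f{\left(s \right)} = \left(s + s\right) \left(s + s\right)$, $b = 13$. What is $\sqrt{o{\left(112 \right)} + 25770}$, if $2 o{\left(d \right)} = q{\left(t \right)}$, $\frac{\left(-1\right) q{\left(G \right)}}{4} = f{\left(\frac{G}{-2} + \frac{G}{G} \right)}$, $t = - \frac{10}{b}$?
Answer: $\frac{\sqrt{4352538}}{13} \approx 160.48$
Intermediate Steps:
$t = - \frac{10}{13} \approx -0.76923$
$f{\left(s \right)} = 4 s^{2}$ ($f{\left(s \right)} = 2 s 2 s = 4 s^{2}$)
$q{\left(G \right)} = - 16 \left(1 - \frac{G}{2}\right)^{2}$ ($q{\left(G \right)} = - 4 \cdot 4 \left(\frac{G}{-2} + \frac{G}{G}\right)^{2} = - 4 \cdot 4 \left(G \left(- \frac{1}{2}\right) + 1\right)^{2} = - 4 \cdot 4 \left(- \frac{G}{2} + 1\right)^{2} = - 4 \cdot 4 \left(1 - \frac{G}{2}\right)^{2} = - 16 \left(1 - \frac{G}{2}\right)^{2}$)
$o{\left(d \right)} = - \frac{2592}{169}$ ($o{\left(d \right)} = \frac{\left(-4\right) \left(-2 - \frac{10}{13}\right)^{2}}{2} = \frac{\left(-4\right) \left(- \frac{36}{13}\right)^{2}}{2} = \frac{\left(-4\right) \frac{1296}{169}}{2} = \frac{1}{2} \left(- \frac{5184}{169}\right) = - \frac{2592}{169}$)
$\sqrt{o{\left(112 \right)} + 25770} = \sqrt{- \frac{2592}{169} + 25770} = \sqrt{\frac{4352538}{169}} = \frac{\sqrt{4352538}}{13}$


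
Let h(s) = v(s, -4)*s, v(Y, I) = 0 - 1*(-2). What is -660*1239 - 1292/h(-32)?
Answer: -13083517/16 ≈ -8.1772e+5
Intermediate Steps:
v(Y, I) = 2 (v(Y, I) = 0 + 2 = 2)
h(s) = 2*s
-660*1239 - 1292/h(-32) = -660*1239 - 1292/(2*(-32)) = -817740 - 1292/(-64) = -817740 - 1292*(-1/64) = -817740 + 323/16 = -13083517/16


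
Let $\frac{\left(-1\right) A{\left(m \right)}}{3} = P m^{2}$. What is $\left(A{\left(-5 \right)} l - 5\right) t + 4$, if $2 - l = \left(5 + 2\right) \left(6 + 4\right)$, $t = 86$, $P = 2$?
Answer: $876774$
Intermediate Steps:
$A{\left(m \right)} = - 6 m^{2}$ ($A{\left(m \right)} = - 3 \cdot 2 m^{2} = - 6 m^{2}$)
$l = -68$ ($l = 2 - \left(5 + 2\right) \left(6 + 4\right) = 2 - 7 \cdot 10 = 2 - 70 = -68$)
$\left(A{\left(-5 \right)} l - 5\right) t + 4 = \left(- 6 \left(-5\right)^{2} \left(-68\right) - 5\right) 86 + 4 = \left(\left(-6\right) 25 \left(-68\right) - 5\right) 86 + 4 = \left(\left(-150\right) \left(-68\right) - 5\right) 86 + 4 = \left(10200 - 5\right) 86 + 4 = 10195 \cdot 86 + 4 = 876770 + 4 = 876774$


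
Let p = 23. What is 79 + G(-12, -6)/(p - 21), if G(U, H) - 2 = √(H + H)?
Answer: 80 + I*√3 ≈ 80.0 + 1.732*I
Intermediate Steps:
G(U, H) = 2 + √2*√H (G(U, H) = 2 + √(H + H) = 2 + √(2*H) = 2 + √2*√H)
79 + G(-12, -6)/(p - 21) = 79 + (2 + √2*√(-6))/(23 - 21) = 79 + (2 + √2*(I*√6))/2 = 79 + (2 + 2*I*√3)/2 = 79 + (1 + I*√3) = 80 + I*√3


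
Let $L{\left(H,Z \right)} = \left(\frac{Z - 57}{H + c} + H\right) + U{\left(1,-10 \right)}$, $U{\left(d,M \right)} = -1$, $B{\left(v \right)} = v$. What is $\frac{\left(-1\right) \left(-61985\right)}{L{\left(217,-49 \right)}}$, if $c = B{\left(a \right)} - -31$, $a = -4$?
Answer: $\frac{1080310}{3757} \approx 287.55$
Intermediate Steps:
$c = 27$ ($c = -4 - -31 = -4 + 31 = 27$)
$L{\left(H,Z \right)} = -1 + H + \frac{-57 + Z}{27 + H}$ ($L{\left(H,Z \right)} = \left(\frac{Z - 57}{H + 27} + H\right) - 1 = \left(\frac{-57 + Z}{27 + H} + H\right) - 1 = \left(H + \frac{-57 + Z}{27 + H}\right) - 1 = -1 + H + \frac{-57 + Z}{27 + H}$)
$\frac{\left(-1\right) \left(-61985\right)}{L{\left(217,-49 \right)}} = \frac{\left(-1\right) \left(-61985\right)}{\frac{1}{27 + 217} \left(-84 - 49 + 217^{2} + 26 \cdot 217\right)} = \frac{61985}{\frac{1}{244} \left(-84 - 49 + 47089 + 5642\right)} = \frac{61985}{\frac{1}{244} \cdot 52598} = \frac{61985}{\frac{26299}{122}} = 61985 \cdot \frac{122}{26299} = \frac{1080310}{3757}$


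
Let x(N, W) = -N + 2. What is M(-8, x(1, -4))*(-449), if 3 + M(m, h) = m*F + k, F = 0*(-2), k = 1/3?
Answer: 3592/3 ≈ 1197.3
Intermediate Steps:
x(N, W) = 2 - N
k = ⅓ ≈ 0.33333
F = 0
M(m, h) = -8/3 (M(m, h) = -3 + (m*0 + ⅓) = -3 + (0 + ⅓) = -3 + ⅓ = -8/3)
M(-8, x(1, -4))*(-449) = -8/3*(-449) = 3592/3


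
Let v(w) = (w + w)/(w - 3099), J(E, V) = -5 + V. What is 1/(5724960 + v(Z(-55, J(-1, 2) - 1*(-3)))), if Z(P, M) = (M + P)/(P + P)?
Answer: 6197/35477577118 ≈ 1.7467e-7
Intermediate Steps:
Z(P, M) = (M + P)/(2*P) (Z(P, M) = (M + P)/((2*P)) = (M + P)*(1/(2*P)) = (M + P)/(2*P))
v(w) = 2*w/(-3099 + w) (v(w) = (2*w)/(-3099 + w) = 2*w/(-3099 + w))
1/(5724960 + v(Z(-55, J(-1, 2) - 1*(-3)))) = 1/(5724960 + 2*((1/2)*(((-5 + 2) - 1*(-3)) - 55)/(-55))/(-3099 + (1/2)*(((-5 + 2) - 1*(-3)) - 55)/(-55))) = 1/(5724960 + 2*((1/2)*(-1/55)*((-3 + 3) - 55))/(-3099 + (1/2)*(-1/55)*((-3 + 3) - 55))) = 1/(5724960 + 2*((1/2)*(-1/55)*(0 - 55))/(-3099 + (1/2)*(-1/55)*(0 - 55))) = 1/(5724960 + 2*((1/2)*(-1/55)*(-55))/(-3099 + (1/2)*(-1/55)*(-55))) = 1/(5724960 + 2*(1/2)/(-3099 + 1/2)) = 1/(5724960 + 2*(1/2)/(-6197/2)) = 1/(5724960 + 2*(1/2)*(-2/6197)) = 1/(5724960 - 2/6197) = 1/(35477577118/6197) = 6197/35477577118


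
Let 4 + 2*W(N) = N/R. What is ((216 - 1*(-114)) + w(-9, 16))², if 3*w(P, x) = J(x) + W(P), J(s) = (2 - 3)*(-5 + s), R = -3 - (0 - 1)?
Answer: 15342889/144 ≈ 1.0655e+5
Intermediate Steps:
R = -2 (R = -3 - 1*(-1) = -3 + 1 = -2)
W(N) = -2 - N/4 (W(N) = -2 + (N/(-2))/2 = -2 + (N*(-½))/2 = -2 + (-N/2)/2 = -2 - N/4)
J(s) = 5 - s (J(s) = -(-5 + s) = 5 - s)
w(P, x) = 1 - x/3 - P/12 (w(P, x) = ((5 - x) + (-2 - P/4))/3 = (3 - x - P/4)/3 = 1 - x/3 - P/12)
((216 - 1*(-114)) + w(-9, 16))² = ((216 - 1*(-114)) + (1 - ⅓*16 - 1/12*(-9)))² = ((216 + 114) + (1 - 16/3 + ¾))² = (330 - 43/12)² = (3917/12)² = 15342889/144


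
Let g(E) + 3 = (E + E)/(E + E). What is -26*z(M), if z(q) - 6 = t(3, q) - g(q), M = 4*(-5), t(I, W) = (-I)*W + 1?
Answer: -1794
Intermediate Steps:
g(E) = -2 (g(E) = -3 + (E + E)/(E + E) = -3 + (2*E)/((2*E)) = -3 + (2*E)*(1/(2*E)) = -3 + 1 = -2)
t(I, W) = 1 - I*W (t(I, W) = -I*W + 1 = 1 - I*W)
M = -20
z(q) = 9 - 3*q (z(q) = 6 + ((1 - 1*3*q) - 1*(-2)) = 6 + ((1 - 3*q) + 2) = 6 + (3 - 3*q) = 9 - 3*q)
-26*z(M) = -26*(9 - 3*(-20)) = -26*(9 + 60) = -26*69 = -1794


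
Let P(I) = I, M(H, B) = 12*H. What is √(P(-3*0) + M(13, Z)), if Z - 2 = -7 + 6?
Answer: 2*√39 ≈ 12.490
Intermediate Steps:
Z = 1 (Z = 2 + (-7 + 6) = 2 - 1 = 1)
√(P(-3*0) + M(13, Z)) = √(-3*0 + 12*13) = √(0 + 156) = √156 = 2*√39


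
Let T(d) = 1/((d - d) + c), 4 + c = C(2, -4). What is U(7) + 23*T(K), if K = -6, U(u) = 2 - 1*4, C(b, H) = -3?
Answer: -37/7 ≈ -5.2857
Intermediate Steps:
c = -7 (c = -4 - 3 = -7)
U(u) = -2 (U(u) = 2 - 4 = -2)
T(d) = -1/7 (T(d) = 1/((d - d) - 7) = 1/(0 - 7) = 1/(-7) = -1/7)
U(7) + 23*T(K) = -2 + 23*(-1/7) = -2 - 23/7 = -37/7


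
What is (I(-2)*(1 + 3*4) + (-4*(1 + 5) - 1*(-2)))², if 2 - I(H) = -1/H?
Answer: 25/4 ≈ 6.2500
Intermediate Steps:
I(H) = 2 + 1/H (I(H) = 2 - (-1)/H = 2 + 1/H)
(I(-2)*(1 + 3*4) + (-4*(1 + 5) - 1*(-2)))² = ((2 + 1/(-2))*(1 + 3*4) + (-4*(1 + 5) - 1*(-2)))² = ((2 - ½)*(1 + 12) + (-4*6 + 2))² = ((3/2)*13 + (-24 + 2))² = (39/2 - 22)² = (-5/2)² = 25/4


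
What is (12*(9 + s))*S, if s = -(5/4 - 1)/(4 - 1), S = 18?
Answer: 1926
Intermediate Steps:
s = -1/12 (s = -(5*(¼) - 1)/3 = -(5/4 - 1)/3 = -1/(4*3) = -1*1/12 = -1/12 ≈ -0.083333)
(12*(9 + s))*S = (12*(9 - 1/12))*18 = (12*(107/12))*18 = 107*18 = 1926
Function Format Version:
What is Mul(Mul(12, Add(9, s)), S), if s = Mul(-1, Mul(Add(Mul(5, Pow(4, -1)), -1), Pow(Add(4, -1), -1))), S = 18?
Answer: 1926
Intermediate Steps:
s = Rational(-1, 12) (s = Mul(-1, Mul(Add(Mul(5, Rational(1, 4)), -1), Pow(3, -1))) = Mul(-1, Mul(Add(Rational(5, 4), -1), Rational(1, 3))) = Mul(-1, Mul(Rational(1, 4), Rational(1, 3))) = Mul(-1, Rational(1, 12)) = Rational(-1, 12) ≈ -0.083333)
Mul(Mul(12, Add(9, s)), S) = Mul(Mul(12, Add(9, Rational(-1, 12))), 18) = Mul(Mul(12, Rational(107, 12)), 18) = Mul(107, 18) = 1926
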